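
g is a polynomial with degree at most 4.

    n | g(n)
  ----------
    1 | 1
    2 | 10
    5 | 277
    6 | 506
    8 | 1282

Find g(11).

Write g(n) = an^4 + bn³ + cn² + dn + e; the 5 given values yield a linear system in the 5 coefficients.
Solving, the leading coefficient vanishes, and g(n) = 3n³ - 4n² + 2.
Then g(11) = 3511.

3511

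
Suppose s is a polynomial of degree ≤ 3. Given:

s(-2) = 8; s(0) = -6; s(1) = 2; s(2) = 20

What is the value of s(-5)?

Write s(k) = ak³ + bk² + ck + d; the 4 given values yield a linear system in the 4 coefficients.
Solving, the leading coefficient vanishes, and s(k) = 5k² + 3k - 6.
Then s(-5) = 104.

104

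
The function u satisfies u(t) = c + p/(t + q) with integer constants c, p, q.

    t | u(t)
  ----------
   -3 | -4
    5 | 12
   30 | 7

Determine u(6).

(u(t) − c)(t + q) = p for each data point; the three points give a linear system in c and q, then p follows.
Solving: c = 6, q = 0, p = 30, so u(t) = 6 + 30/(t + 0).
Then u(6) = 6 + 30/6 = 11.

11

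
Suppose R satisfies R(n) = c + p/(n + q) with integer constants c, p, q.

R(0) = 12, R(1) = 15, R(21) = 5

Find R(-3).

9

(R(n) − c)(n + q) = p for each data point; the three points give a linear system in c and q, then p follows.
Solving: c = 6, q = -3, p = -18, so R(n) = 6 − 18/(n − 3).
Then R(-3) = 6 − 18/(-6) = 9.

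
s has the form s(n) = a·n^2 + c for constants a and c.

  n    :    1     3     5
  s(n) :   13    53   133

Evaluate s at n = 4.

From s(1) = 13 and s(3) = 53: 1a + c = 13 and 9a + c = 53.
Subtracting: 8a = 40, so a = 5; then c = 13 − 5·1 = 8.
So s(n) = 5n² + 8, and s(4) = 88.

88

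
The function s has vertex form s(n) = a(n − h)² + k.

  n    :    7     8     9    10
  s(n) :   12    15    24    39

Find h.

First differences 3, 9, 15; second difference 6 = 2a, so a = 3.
Expanding, the n-coefficient is −2ah = -6h; matching it to the data gives h = 7, and then k = 12.
So s(n) = 3(n − 7)² + 12.
Hence h = 7.

7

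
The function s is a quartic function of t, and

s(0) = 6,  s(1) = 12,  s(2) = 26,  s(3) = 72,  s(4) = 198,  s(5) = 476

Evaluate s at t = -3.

First differences: 6, 14, 46, 126, 278. Second differences: 8, 32, 80, 152. Third differences: 24, 48, 72. Fourth differences: 24, 24.
Level-4 differences are constant, so s has degree 4.
Fitting a degree-4 polynomial gives s(t) = t^4 - 2t³ + 3t² + 4t + 6.
Then s(-3) = 156.

156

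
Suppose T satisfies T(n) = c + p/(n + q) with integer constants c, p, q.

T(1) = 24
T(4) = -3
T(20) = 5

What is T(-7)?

8

(T(n) − c)(n + q) = p for each data point; the three points give a linear system in c and q, then p follows.
Solving: c = 6, q = -2, p = -18, so T(n) = 6 − 18/(n − 2).
Then T(-7) = 6 − 18/(-9) = 8.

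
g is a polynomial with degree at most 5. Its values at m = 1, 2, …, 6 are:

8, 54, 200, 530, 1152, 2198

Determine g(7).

3824

First differences: 46, 146, 330, 622, 1046. Second differences: 100, 184, 292, 424. Third differences: 84, 108, 132. Fourth differences: 24, 24.
Level-4 differences are constant, so g has degree 4.
Extending the table by one column gives the next first difference 1626, so g(7) = 2198 + 1626 = 3824.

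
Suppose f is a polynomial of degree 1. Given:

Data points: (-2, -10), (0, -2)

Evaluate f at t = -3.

-14

Write f(t) = at + b; the 2 given values yield a linear system in the 2 coefficients.
Solving, f(t) = 4t - 2.
Then f(-3) = -14.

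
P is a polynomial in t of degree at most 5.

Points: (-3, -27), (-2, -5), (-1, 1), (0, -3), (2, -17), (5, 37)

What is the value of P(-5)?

-143

Write P(t) = at^5 + bt^4 + ct³ + dt² + et + p; the 6 given values yield a linear system in the 6 coefficients.
Solving, the top 2 coefficients vanish, and P(t) = t³ - 2t² - 7t - 3.
Then P(-5) = -143.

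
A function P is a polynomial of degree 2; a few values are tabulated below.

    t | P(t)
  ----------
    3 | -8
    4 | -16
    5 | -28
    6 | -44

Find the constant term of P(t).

-8

First differences: -8, -12, -16. Second differences: -4, -4.
Level-2 differences are constant, so P has degree 2.
Fitting a degree-2 polynomial gives P(t) = -2t² + 6t - 8.
The constant term is P(0) = -8.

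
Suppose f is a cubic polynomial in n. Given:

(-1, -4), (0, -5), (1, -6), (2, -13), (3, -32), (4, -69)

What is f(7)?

First differences: -1, -1, -7, -19, -37. Second differences: 0, -6, -12, -18. Third differences: -6, -6, -6.
Level-3 differences are constant, so f has degree 3.
Fitting a degree-3 polynomial gives f(n) = -n³ - 5.
Then f(7) = -348.

-348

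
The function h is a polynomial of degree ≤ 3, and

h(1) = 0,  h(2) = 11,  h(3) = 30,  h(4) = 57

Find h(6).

135

First differences: 11, 19, 27. Second differences: 8, 8.
Level-2 differences are constant, so h has degree 2.
Fitting a degree-2 polynomial gives h(x) = 4x² - x - 3.
Then h(6) = 135.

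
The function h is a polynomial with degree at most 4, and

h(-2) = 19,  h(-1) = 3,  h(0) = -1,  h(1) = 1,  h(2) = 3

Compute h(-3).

Write h(m) = am^4 + bm³ + cm² + dm + e; the 5 given values yield a linear system in the 5 coefficients.
Solving, the leading coefficient vanishes, and h(m) = -m³ + 3m² - 1.
Then h(-3) = 53.

53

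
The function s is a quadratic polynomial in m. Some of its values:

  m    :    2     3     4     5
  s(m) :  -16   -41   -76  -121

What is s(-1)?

-1

First differences: -25, -35, -45. Second differences: -10, -10.
Level-2 differences are constant, so s has degree 2.
Fitting a degree-2 polynomial gives s(m) = -5m² + 4.
Then s(-1) = -1.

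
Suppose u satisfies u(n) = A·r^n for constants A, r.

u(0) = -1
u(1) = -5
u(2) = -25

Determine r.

5

Consecutive ratio: -5/(-1) = 5, and -25/(-5) = 5, so r = 5.
Then A·5^0 = -1 gives A = -1, and u(n) = -1·5^n.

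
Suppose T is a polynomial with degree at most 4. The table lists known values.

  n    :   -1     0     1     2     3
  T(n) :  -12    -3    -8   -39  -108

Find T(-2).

Write T(n) = an^4 + bn³ + cn² + dn + e; the 5 given values yield a linear system in the 5 coefficients.
Solving, the leading coefficient vanishes, and T(n) = -2n³ - 7n² + 4n - 3.
Then T(-2) = -23.

-23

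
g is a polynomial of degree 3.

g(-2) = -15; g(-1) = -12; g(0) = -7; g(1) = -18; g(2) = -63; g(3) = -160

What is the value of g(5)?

-582

First differences: 3, 5, -11, -45, -97. Second differences: 2, -16, -34, -52. Third differences: -18, -18, -18.
Level-3 differences are constant, so g has degree 3.
Fitting a degree-3 polynomial gives g(n) = -3n³ - 8n² - 7.
Then g(5) = -582.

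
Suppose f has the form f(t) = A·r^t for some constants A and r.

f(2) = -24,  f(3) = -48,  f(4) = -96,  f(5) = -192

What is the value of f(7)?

Consecutive ratio: -48/(-24) = 2, and -96/(-48) = 2, so r = 2.
Then A·2^2 = -24 gives A = -6, and f(t) = -6·2^t.
f(7) = -6·2^7 = -768.

-768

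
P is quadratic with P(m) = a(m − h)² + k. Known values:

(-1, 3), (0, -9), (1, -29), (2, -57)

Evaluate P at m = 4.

First differences -12, -20, -28; second difference -8 = 2a, so a = -4.
Expanding, the m-coefficient is −2ah = 8h; matching it to the data gives h = -2, and then k = 7.
So P(m) = -4(m + 2)² + 7.
P(4) = -4·6² + 7 = -137.

-137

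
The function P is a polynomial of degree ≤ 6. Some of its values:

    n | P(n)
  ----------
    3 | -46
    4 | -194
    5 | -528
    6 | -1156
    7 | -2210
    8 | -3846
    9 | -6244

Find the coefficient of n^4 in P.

-1

First differences: -148, -334, -628, -1054, -1636, -2398. Second differences: -186, -294, -426, -582, -762. Third differences: -108, -132, -156, -180. Fourth differences: -24, -24, -24.
Level-4 differences are constant, so P has degree 4.
Fitting a degree-4 polynomial gives P(n) = -n^4 + 4n² - n + 2.
The coefficient of n^4 is -1.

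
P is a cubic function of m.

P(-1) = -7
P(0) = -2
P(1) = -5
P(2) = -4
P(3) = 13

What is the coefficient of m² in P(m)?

-4

First differences: 5, -3, 1, 17. Second differences: -8, 4, 16. Third differences: 12, 12.
Level-3 differences are constant, so P has degree 3.
Fitting a degree-3 polynomial gives P(m) = 2m³ - 4m² - m - 2.
The coefficient of m² is -4.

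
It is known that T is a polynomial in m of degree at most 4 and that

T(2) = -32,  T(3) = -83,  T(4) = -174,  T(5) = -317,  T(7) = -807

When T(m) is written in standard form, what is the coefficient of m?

Write T(m) = am^4 + bm³ + cm² + dm + e; the 5 given values yield a linear system in the 5 coefficients.
Solving, the leading coefficient vanishes, and T(m) = -2m³ - 2m² - 3m - 2.
The coefficient of m is -3.

-3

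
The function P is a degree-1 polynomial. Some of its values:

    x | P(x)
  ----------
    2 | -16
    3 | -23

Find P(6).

Write P(x) = ax + b; the 2 given values yield a linear system in the 2 coefficients.
Solving, P(x) = -7x - 2.
Then P(6) = -44.

-44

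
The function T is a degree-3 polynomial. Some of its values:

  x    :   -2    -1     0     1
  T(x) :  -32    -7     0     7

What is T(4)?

Write T(x) = ax³ + bx² + cx + d; the 4 given values yield a linear system in the 4 coefficients.
Solving, T(x) = 3x³ + 4x.
Then T(4) = 208.

208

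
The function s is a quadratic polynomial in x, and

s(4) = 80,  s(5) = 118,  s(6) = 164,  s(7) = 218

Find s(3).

First differences: 38, 46, 54. Second differences: 8, 8.
Level-2 differences are constant, so s has degree 2.
Fitting a degree-2 polynomial gives s(x) = 4x² + 2x + 8.
Then s(3) = 50.

50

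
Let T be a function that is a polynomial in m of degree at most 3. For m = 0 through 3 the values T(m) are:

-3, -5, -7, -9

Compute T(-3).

3

Write T(m) = am³ + bm² + cm + d; the 4 given values yield a linear system in the 4 coefficients.
Solving, the top 2 coefficients vanish, and T(m) = -2m - 3.
Then T(-3) = 3.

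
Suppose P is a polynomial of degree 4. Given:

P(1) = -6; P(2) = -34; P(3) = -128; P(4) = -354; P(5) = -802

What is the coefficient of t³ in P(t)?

-1

Write P(t) = at^4 + bt³ + ct² + dt + e; the 5 given values yield a linear system in the 5 coefficients.
Solving, P(t) = -t^4 - t³ - 2t² - 2.
The coefficient of t³ is -1.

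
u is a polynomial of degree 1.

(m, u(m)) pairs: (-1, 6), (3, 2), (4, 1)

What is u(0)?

5

Write u(m) = am + b; the 3 given values yield a linear system in the 2 coefficients.
Solving, u(m) = -m + 5.
The constant term is u(0) = 5.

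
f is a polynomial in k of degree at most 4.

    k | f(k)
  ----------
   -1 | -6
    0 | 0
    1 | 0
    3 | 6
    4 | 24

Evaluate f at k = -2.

-24

Write f(k) = ak^4 + bk³ + ck² + dk + e; the 5 given values yield a linear system in the 5 coefficients.
Solving, the leading coefficient vanishes, and f(k) = k³ - 3k² + 2k.
Then f(-2) = -24.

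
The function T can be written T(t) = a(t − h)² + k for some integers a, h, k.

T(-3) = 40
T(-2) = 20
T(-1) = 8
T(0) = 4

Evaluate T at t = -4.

68

First differences -20, -12, -4; second difference 8 = 2a, so a = 4.
Expanding, the t-coefficient is −2ah = -8h; matching it to the data gives h = 0, and then k = 4.
So T(t) = 4(t + 0)² + 4.
T(-4) = 4·(-4)² + 4 = 68.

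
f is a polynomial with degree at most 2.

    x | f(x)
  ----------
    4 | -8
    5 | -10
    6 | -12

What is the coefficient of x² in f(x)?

0

First differences: -2, -2.
Level-1 differences are constant, so f has degree 1.
Fitting a degree-1 polynomial gives f(x) = -2x.
The coefficient of x² is 0.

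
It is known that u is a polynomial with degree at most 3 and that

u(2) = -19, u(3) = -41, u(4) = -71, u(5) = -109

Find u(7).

-209

First differences: -22, -30, -38. Second differences: -8, -8.
Level-2 differences are constant, so u has degree 2.
Fitting a degree-2 polynomial gives u(k) = -4k² - 2k + 1.
Then u(7) = -209.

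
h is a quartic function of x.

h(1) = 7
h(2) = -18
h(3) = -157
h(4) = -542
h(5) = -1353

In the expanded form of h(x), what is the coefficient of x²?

Write h(x) = ax^4 + bx³ + cx² + dx + e; the 5 given values yield a linear system in the 5 coefficients.
Solving, h(x) = -2x^4 - 2x³ + 5x² + 4x + 2.
The coefficient of x² is 5.

5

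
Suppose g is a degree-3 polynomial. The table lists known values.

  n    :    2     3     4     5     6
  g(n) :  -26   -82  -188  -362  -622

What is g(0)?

8

First differences: -56, -106, -174, -260. Second differences: -50, -68, -86. Third differences: -18, -18.
Level-3 differences are constant, so g has degree 3.
Fitting a degree-3 polynomial gives g(n) = -3n³ + 2n² - 9n + 8.
The constant term is g(0) = 8.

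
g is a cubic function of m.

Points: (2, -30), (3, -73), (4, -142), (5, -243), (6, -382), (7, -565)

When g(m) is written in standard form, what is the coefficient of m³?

-1

First differences: -43, -69, -101, -139, -183. Second differences: -26, -32, -38, -44. Third differences: -6, -6, -6.
Level-3 differences are constant, so g has degree 3.
Fitting a degree-3 polynomial gives g(m) = -m³ - 4m² - 4m + 2.
The coefficient of m³ is -1.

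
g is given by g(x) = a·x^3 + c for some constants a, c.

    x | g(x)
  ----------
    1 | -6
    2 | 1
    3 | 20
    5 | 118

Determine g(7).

336

From g(1) = -6 and g(2) = 1: 1a + c = -6 and 8a + c = 1.
Subtracting: 7a = 7, so a = 1; then c = -6 − 1·1 = -7.
So g(x) = 1x³ − 7, and g(7) = 336.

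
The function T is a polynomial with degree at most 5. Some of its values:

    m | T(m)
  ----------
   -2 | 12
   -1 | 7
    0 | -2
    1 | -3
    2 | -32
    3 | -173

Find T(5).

-1367

First differences: -5, -9, -1, -29, -141. Second differences: -4, 8, -28, -112. Third differences: 12, -36, -84. Fourth differences: -48, -48.
Level-4 differences are constant, so T has degree 4.
Fitting a degree-4 polynomial gives T(m) = -2m^4 - 2m³ + 6m² - 3m - 2.
Then T(5) = -1367.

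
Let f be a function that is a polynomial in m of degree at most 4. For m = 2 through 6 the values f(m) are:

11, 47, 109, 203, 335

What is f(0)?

Write f(m) = am^4 + bm³ + cm² + dm + e; the 5 given values yield a linear system in the 5 coefficients.
Solving, the leading coefficient vanishes, and f(m) = m³ + 4m² - 3m - 7.
Then f(0) = -7.

-7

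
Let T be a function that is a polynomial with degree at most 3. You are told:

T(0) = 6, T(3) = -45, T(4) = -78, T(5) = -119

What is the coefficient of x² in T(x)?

-4

Write T(x) = ax³ + bx² + cx + d; the 4 given values yield a linear system in the 4 coefficients.
Solving, the leading coefficient vanishes, and T(x) = -4x² - 5x + 6.
The coefficient of x² is -4.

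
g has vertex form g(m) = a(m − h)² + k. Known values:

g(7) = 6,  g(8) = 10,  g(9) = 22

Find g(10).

First differences 4, 12; second difference 8 = 2a, so a = 4.
Expanding, the m-coefficient is −2ah = -8h; matching it to the data gives h = 7, and then k = 6.
So g(m) = 4(m − 7)² + 6.
g(10) = 4·3² + 6 = 42.

42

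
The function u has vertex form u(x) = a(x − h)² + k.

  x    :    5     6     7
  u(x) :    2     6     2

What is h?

First differences 4, -4; second difference -8 = 2a, so a = -4.
Expanding, the x-coefficient is −2ah = 8h; matching it to the data gives h = 6, and then k = 6.
So u(x) = -4(x − 6)² + 6.
Hence h = 6.

6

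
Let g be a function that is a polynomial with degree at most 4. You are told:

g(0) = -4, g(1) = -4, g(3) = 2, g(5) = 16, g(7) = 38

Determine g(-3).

8

Write g(x) = ax^4 + bx³ + cx² + dx + e; the 5 given values yield a linear system in the 5 coefficients.
Solving, the top 2 coefficients vanish, and g(x) = x² - x - 4.
Then g(-3) = 8.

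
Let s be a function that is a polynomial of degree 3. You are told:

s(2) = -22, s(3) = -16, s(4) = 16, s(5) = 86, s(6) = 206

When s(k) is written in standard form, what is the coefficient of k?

First differences: 6, 32, 70, 120. Second differences: 26, 38, 50. Third differences: 12, 12.
Level-3 differences are constant, so s has degree 3.
Fitting a degree-3 polynomial gives s(k) = 2k³ - 5k² - 7k - 4.
The coefficient of k is -7.

-7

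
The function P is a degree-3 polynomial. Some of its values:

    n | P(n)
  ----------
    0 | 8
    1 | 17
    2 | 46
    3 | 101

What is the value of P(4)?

188

Write P(n) = an³ + bn² + cn + d; the 4 given values yield a linear system in the 4 coefficients.
Solving, P(n) = n³ + 7n² + n + 8.
Then P(4) = 188.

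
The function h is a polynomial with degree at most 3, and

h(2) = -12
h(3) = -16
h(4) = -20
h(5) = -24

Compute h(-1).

0

Write h(t) = at³ + bt² + ct + d; the 4 given values yield a linear system in the 4 coefficients.
Solving, the top 2 coefficients vanish, and h(t) = -4t - 4.
Then h(-1) = 0.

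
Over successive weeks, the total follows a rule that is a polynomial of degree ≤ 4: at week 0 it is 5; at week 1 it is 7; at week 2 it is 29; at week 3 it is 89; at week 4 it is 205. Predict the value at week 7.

1069

Write the value at m as g(m).
First differences: 2, 22, 60, 116. Second differences: 20, 38, 56. Third differences: 18, 18.
Level-3 differences are constant, so g has degree 3.
Fitting a degree-3 polynomial gives g(m) = 3m³ + m² - 2m + 5.
Then g(7) = 1069.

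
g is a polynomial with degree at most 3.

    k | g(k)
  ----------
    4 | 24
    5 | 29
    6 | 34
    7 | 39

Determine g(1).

Write g(k) = ak³ + bk² + ck + d; the 4 given values yield a linear system in the 4 coefficients.
Solving, the top 2 coefficients vanish, and g(k) = 5k + 4.
Then g(1) = 9.

9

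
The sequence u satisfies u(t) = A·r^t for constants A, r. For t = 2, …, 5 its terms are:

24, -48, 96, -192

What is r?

-2

Consecutive ratio: -48/24 = -2, and 96/(-48) = -2, so r = -2.
Then A·(-2)^2 = 24 gives A = 6, and u(t) = 6·(-2)^t.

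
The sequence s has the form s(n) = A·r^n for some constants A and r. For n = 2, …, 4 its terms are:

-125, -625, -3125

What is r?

Consecutive ratio: -625/(-125) = 5, and -3125/(-625) = 5, so r = 5.
Then A·5^2 = -125 gives A = -5, and s(n) = -5·5^n.

5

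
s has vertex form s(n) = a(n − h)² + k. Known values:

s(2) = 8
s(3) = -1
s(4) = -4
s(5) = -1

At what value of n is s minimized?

First differences -9, -3, 3; second difference 6 = 2a, so a = 3.
Expanding, the n-coefficient is −2ah = -6h; matching it to the data gives h = 4, and then k = -4.
So s(n) = 3(n − 4)² − 4.
Hence h = 4.

4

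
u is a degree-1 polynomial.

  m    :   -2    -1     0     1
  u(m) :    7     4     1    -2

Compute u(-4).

Write u(m) = am + b; the 4 given values yield a linear system in the 2 coefficients.
Solving, u(m) = -3m + 1.
Then u(-4) = 13.

13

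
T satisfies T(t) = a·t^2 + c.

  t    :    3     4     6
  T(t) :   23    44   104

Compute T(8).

From T(3) = 23 and T(4) = 44: 9a + c = 23 and 16a + c = 44.
Subtracting: 7a = 21, so a = 3; then c = 23 − 3·9 = -4.
So T(t) = 3t² − 4, and T(8) = 188.

188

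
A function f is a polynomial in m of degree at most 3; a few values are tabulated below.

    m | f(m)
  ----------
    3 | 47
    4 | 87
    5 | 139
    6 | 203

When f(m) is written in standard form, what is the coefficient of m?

-2

First differences: 40, 52, 64. Second differences: 12, 12.
Level-2 differences are constant, so f has degree 2.
Fitting a degree-2 polynomial gives f(m) = 6m² - 2m - 1.
The coefficient of m is -2.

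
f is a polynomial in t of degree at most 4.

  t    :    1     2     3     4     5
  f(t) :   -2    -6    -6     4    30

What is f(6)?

Write f(t) = at^4 + bt³ + ct² + dt + e; the 5 given values yield a linear system in the 5 coefficients.
Solving, the leading coefficient vanishes, and f(t) = t³ - 4t² + t.
Then f(6) = 78.

78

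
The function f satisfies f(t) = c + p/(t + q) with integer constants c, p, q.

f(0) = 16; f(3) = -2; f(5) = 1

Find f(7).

2

(f(t) − c)(t + q) = p for each data point; the three points give a linear system in c and q, then p follows.
Solving: c = 4, q = -1, p = -12, so f(t) = 4 − 12/(t − 1).
Then f(7) = 4 − 12/6 = 2.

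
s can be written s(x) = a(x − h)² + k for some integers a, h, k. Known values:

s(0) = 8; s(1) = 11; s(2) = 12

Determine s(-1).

3

First differences 3, 1; second difference -2 = 2a, so a = -1.
Expanding, the x-coefficient is −2ah = 2h; matching it to the data gives h = 2, and then k = 12.
So s(x) = -1(x − 2)² + 12.
s(-1) = -1·(-3)² + 12 = 3.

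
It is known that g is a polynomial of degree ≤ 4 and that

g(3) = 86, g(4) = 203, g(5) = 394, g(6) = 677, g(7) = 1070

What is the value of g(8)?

First differences: 117, 191, 283, 393. Second differences: 74, 92, 110. Third differences: 18, 18.
Level-3 differences are constant, so g has degree 3.
Extending the table by one column gives the next first difference 521, so g(8) = 1070 + 521 = 1591.

1591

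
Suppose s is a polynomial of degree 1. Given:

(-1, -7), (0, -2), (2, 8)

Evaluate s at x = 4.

18

Write s(x) = ax + b; the 3 given values yield a linear system in the 2 coefficients.
Solving, s(x) = 5x - 2.
Then s(4) = 18.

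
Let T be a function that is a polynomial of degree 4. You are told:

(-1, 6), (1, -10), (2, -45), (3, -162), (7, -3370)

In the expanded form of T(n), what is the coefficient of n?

-5

Write T(n) = an^4 + bn³ + cn² + dn + e; the 5 given values yield a linear system in the 5 coefficients.
Solving, T(n) = -n^4 - 3n³ + 2n² - 5n - 3.
The coefficient of n is -5.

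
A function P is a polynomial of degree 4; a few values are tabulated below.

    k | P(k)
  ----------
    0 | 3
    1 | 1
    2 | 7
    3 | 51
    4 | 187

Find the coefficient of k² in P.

Write P(k) = ak^4 + bk³ + ck² + dk + e; the 5 given values yield a linear system in the 5 coefficients.
Solving, P(k) = k^4 - k³ - 2k + 3.
The coefficient of k² is 0.

0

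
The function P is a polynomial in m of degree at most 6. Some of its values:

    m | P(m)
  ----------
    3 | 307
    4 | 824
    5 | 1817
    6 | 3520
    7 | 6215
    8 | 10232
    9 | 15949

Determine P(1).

5

First differences: 517, 993, 1703, 2695, 4017, 5717. Second differences: 476, 710, 992, 1322, 1700. Third differences: 234, 282, 330, 378. Fourth differences: 48, 48, 48.
Level-4 differences are constant, so P has degree 4.
Fitting a degree-4 polynomial gives P(m) = 2m^4 + 3m³ + 8m² - 8.
Then P(1) = 5.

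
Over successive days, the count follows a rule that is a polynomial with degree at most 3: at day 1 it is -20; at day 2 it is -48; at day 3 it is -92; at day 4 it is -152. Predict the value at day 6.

-320

Write the value at n as T(n).
Write T(n) = an³ + bn² + cn + d; the 4 given values yield a linear system in the 4 coefficients.
Solving, the leading coefficient vanishes, and T(n) = -8n² - 4n - 8.
Then T(6) = -320.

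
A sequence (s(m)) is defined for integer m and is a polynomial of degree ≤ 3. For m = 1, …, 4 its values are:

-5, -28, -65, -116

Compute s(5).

First differences: -23, -37, -51. Second differences: -14, -14.
Level-2 differences are constant, so s has degree 2.
Fitting a degree-2 polynomial gives s(m) = -7m² - 2m + 4.
Then s(5) = -181.

-181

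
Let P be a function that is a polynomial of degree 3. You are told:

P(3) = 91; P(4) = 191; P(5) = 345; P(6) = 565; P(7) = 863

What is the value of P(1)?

5

First differences: 100, 154, 220, 298. Second differences: 54, 66, 78. Third differences: 12, 12.
Level-3 differences are constant, so P has degree 3.
Fitting a degree-3 polynomial gives P(k) = 2k³ + 3k² + 5k - 5.
Then P(1) = 5.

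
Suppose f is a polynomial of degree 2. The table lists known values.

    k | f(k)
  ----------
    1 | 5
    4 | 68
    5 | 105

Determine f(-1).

Write f(k) = ak² + bk + c; the 3 given values yield a linear system in the 3 coefficients.
Solving, f(k) = 4k² + k.
Then f(-1) = 3.

3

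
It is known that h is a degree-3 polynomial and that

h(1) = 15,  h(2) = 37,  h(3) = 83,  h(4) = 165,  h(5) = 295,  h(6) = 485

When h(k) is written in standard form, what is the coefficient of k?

Write h(k) = ak³ + bk² + ck + d; the 6 given values yield a linear system in the 4 coefficients.
Solving, h(k) = 2k³ + 8k + 5.
The coefficient of k is 8.

8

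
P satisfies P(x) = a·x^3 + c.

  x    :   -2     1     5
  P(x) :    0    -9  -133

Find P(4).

-72

From P(-2) = 0 and P(1) = -9: -8a + c = 0 and 1a + c = -9.
Subtracting: 9a = -9, so a = -1; then c = 0 − (-1)·(-8) = -8.
So P(x) = -1x³ − 8, and P(4) = -72.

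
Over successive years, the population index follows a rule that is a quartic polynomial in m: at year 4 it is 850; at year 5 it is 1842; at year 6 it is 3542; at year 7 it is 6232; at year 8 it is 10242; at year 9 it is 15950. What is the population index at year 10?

23782

Write the value at m as h(m).
First differences: 992, 1700, 2690, 4010, 5708. Second differences: 708, 990, 1320, 1698. Third differences: 282, 330, 378. Fourth differences: 48, 48.
Level-4 differences are constant, so h has degree 4.
Extending the table by one column gives the next first difference 7832, so h(10) = 15950 + 7832 = 23782.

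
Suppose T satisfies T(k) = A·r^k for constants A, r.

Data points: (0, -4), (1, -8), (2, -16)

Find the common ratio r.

Consecutive ratio: -8/(-4) = 2, and -16/(-8) = 2, so r = 2.
Then A·2^0 = -4 gives A = -4, and T(k) = -4·2^k.

2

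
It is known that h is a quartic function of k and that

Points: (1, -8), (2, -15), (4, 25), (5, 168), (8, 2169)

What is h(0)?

Write h(k) = ak^4 + bk³ + ck² + dk + e; the 5 given values yield a linear system in the 5 coefficients.
Solving, h(k) = k^4 - 4k³ + 2k² - 7.
The constant term is h(0) = -7.

-7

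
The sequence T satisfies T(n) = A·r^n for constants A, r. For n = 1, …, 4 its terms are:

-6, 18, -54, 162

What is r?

Consecutive ratio: 18/(-6) = -3, and -54/18 = -3, so r = -3.
Then A·(-3)^1 = -6 gives A = 2, and T(n) = 2·(-3)^n.

-3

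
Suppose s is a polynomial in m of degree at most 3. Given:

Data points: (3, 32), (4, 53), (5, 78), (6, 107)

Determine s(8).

177

Write s(m) = am³ + bm² + cm + d; the 4 given values yield a linear system in the 4 coefficients.
Solving, the leading coefficient vanishes, and s(m) = 2m² + 7m - 7.
Then s(8) = 177.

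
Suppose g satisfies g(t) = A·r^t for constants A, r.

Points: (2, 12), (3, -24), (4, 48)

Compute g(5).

Consecutive ratio: -24/12 = -2, and 48/(-24) = -2, so r = -2.
Then A·(-2)^2 = 12 gives A = 3, and g(t) = 3·(-2)^t.
g(5) = 3·(-2)^5 = -96.

-96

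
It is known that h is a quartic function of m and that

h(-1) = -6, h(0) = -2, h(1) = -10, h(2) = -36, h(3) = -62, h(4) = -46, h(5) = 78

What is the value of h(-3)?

First differences: 4, -8, -26, -26, 16, 124. Second differences: -12, -18, 0, 42, 108. Third differences: -6, 18, 42, 66. Fourth differences: 24, 24, 24.
Level-4 differences are constant, so h has degree 4.
Fitting a degree-4 polynomial gives h(m) = m^4 - 3m³ - 7m² + m - 2.
Then h(-3) = 94.

94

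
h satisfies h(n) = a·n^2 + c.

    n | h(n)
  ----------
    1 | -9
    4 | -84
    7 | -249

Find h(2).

From h(1) = -9 and h(4) = -84: 1a + c = -9 and 16a + c = -84.
Subtracting: 15a = -75, so a = -5; then c = -9 − (-5)·1 = -4.
So h(n) = -5n² − 4, and h(2) = -24.

-24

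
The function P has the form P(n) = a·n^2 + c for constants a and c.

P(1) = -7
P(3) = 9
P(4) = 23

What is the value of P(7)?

From P(1) = -7 and P(3) = 9: 1a + c = -7 and 9a + c = 9.
Subtracting: 8a = 16, so a = 2; then c = -7 − 2·1 = -9.
So P(n) = 2n² − 9, and P(7) = 89.

89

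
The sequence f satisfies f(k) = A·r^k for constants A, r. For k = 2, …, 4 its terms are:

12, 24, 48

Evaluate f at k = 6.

Consecutive ratio: 24/12 = 2, and 48/24 = 2, so r = 2.
Then A·2^2 = 12 gives A = 3, and f(k) = 3·2^k.
f(6) = 3·2^6 = 192.

192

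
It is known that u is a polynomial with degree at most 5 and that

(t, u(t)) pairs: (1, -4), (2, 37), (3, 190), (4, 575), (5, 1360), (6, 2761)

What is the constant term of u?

First differences: 41, 153, 385, 785, 1401. Second differences: 112, 232, 400, 616. Third differences: 120, 168, 216. Fourth differences: 48, 48.
Level-4 differences are constant, so u has degree 4.
Fitting a degree-4 polynomial gives u(t) = 2t^4 + 6t² - 7t - 5.
The constant term is u(0) = -5.

-5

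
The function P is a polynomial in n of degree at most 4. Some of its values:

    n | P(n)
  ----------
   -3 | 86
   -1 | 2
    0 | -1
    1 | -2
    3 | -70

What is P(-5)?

Write P(n) = an^4 + bn³ + cn² + dn + e; the 5 given values yield a linear system in the 5 coefficients.
Solving, the leading coefficient vanishes, and P(n) = -3n³ + n² + n - 1.
Then P(-5) = 394.

394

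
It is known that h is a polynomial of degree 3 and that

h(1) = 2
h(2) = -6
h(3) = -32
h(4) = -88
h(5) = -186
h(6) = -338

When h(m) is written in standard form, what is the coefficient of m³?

Write h(m) = am³ + bm² + cm + d; the 6 given values yield a linear system in the 4 coefficients.
Solving, h(m) = -2m³ + 3m² - 3m + 4.
The coefficient of m³ is -2.

-2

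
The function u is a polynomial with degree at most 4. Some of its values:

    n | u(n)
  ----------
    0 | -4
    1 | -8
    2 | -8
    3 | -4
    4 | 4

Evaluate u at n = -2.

Write u(n) = an^4 + bn³ + cn² + dn + e; the 5 given values yield a linear system in the 5 coefficients.
Solving, the top 2 coefficients vanish, and u(n) = 2n² - 6n - 4.
Then u(-2) = 16.

16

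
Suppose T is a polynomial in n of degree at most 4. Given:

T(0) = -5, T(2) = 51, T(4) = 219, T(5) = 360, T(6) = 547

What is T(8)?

Write T(n) = an^4 + bn³ + cn² + dn + e; the 5 given values yield a linear system in the 5 coefficients.
Solving, the leading coefficient vanishes, and T(n) = n³ + 8n² + 8n - 5.
Then T(8) = 1083.

1083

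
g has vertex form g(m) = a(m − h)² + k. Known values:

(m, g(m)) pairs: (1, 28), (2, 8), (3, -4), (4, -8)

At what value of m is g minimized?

4

First differences -20, -12, -4; second difference 8 = 2a, so a = 4.
Expanding, the m-coefficient is −2ah = -8h; matching it to the data gives h = 4, and then k = -8.
So g(m) = 4(m − 4)² − 8.
Hence h = 4.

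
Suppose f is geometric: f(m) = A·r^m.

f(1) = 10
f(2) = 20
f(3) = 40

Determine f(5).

Consecutive ratio: 20/10 = 2, and 40/20 = 2, so r = 2.
Then A·2^1 = 10 gives A = 5, and f(m) = 5·2^m.
f(5) = 5·2^5 = 160.

160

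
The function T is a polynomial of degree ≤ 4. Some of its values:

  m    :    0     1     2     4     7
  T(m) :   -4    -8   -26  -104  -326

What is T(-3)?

-76

Write T(m) = am^4 + bm³ + cm² + dm + e; the 5 given values yield a linear system in the 5 coefficients.
Solving, the top 2 coefficients vanish, and T(m) = -7m² + 3m - 4.
Then T(-3) = -76.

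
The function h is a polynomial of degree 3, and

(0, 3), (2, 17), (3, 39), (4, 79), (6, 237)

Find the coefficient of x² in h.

Write h(x) = ax³ + bx² + cx + d; the 5 given values yield a linear system in the 4 coefficients.
Solving, h(x) = x³ + 3x + 3.
The coefficient of x² is 0.

0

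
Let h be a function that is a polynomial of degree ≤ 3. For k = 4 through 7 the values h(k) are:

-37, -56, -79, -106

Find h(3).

-22

First differences: -19, -23, -27. Second differences: -4, -4.
Level-2 differences are constant, so h has degree 2.
Fitting a degree-2 polynomial gives h(k) = -2k² - k - 1.
Then h(3) = -22.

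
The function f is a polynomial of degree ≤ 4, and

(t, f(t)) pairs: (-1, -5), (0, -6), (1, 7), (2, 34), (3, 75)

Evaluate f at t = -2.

First differences: -1, 13, 27, 41. Second differences: 14, 14, 14.
Level-2 differences are constant, so f has degree 2.
Fitting a degree-2 polynomial gives f(t) = 7t² + 6t - 6.
Then f(-2) = 10.

10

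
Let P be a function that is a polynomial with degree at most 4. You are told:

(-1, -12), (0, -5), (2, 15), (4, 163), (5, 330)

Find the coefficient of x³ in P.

Write P(x) = ax^4 + bx³ + cx² + dx + e; the 5 given values yield a linear system in the 5 coefficients.
Solving, the leading coefficient vanishes, and P(x) = 3x³ - 2x² + 2x - 5.
The coefficient of x³ is 3.

3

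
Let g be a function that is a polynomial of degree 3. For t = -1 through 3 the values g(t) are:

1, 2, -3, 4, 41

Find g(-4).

-218

Write g(t) = at³ + bt² + ct + d; the 5 given values yield a linear system in the 4 coefficients.
Solving, g(t) = 3t³ - 3t² - 5t + 2.
Then g(-4) = -218.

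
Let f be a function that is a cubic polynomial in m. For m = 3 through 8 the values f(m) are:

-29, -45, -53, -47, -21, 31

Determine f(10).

237

Write f(m) = am³ + bm² + cm + d; the 6 given values yield a linear system in the 4 coefficients.
Solving, f(m) = m³ - 8m² + 3m + 7.
Then f(10) = 237.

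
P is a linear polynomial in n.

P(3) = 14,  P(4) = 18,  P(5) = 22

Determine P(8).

34

First differences: 4, 4.
Level-1 differences are constant, so P has degree 1.
Fitting a degree-1 polynomial gives P(n) = 4n + 2.
Then P(8) = 34.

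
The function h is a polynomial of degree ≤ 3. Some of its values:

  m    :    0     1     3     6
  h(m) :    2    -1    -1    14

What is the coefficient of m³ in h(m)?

Write h(m) = am³ + bm² + cm + d; the 4 given values yield a linear system in the 4 coefficients.
Solving, the leading coefficient vanishes, and h(m) = m² - 4m + 2.
The coefficient of m³ is 0.

0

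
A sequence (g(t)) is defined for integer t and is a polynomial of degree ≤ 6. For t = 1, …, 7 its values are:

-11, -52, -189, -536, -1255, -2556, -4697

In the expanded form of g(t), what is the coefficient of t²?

-4

First differences: -41, -137, -347, -719, -1301, -2141. Second differences: -96, -210, -372, -582, -840. Third differences: -114, -162, -210, -258. Fourth differences: -48, -48, -48.
Level-4 differences are constant, so g has degree 4.
Fitting a degree-4 polynomial gives g(t) = -2t^4 + t³ - 4t² - 6t.
The coefficient of t² is -4.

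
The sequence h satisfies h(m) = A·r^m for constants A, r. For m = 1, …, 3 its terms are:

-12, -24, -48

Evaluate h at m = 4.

Consecutive ratio: -24/(-12) = 2, and -48/(-24) = 2, so r = 2.
Then A·2^1 = -12 gives A = -6, and h(m) = -6·2^m.
h(4) = -6·2^4 = -96.

-96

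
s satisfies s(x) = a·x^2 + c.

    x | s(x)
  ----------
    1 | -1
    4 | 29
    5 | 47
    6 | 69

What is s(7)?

95

From s(1) = -1 and s(4) = 29: 1a + c = -1 and 16a + c = 29.
Subtracting: 15a = 30, so a = 2; then c = -1 − 2·1 = -3.
So s(x) = 2x² − 3, and s(7) = 95.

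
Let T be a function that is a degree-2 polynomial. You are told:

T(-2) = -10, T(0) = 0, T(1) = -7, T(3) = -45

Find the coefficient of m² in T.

-4

Write T(m) = am² + bm + c; the 4 given values yield a linear system in the 3 coefficients.
Solving, T(m) = -4m² - 3m.
The coefficient of m² is -4.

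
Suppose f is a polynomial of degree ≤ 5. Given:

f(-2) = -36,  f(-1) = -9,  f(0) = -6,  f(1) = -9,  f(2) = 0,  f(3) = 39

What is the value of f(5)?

279

First differences: 27, 3, -3, 9, 39. Second differences: -24, -6, 12, 30. Third differences: 18, 18, 18.
Level-3 differences are constant, so f has degree 3.
Fitting a degree-3 polynomial gives f(n) = 3n³ - 3n² - 3n - 6.
Then f(5) = 279.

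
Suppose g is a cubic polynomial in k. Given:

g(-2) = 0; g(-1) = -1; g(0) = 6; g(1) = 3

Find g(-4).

98

Write g(k) = ak³ + bk² + ck + d; the 4 given values yield a linear system in the 4 coefficients.
Solving, g(k) = -3k³ - 5k² + 5k + 6.
Then g(-4) = 98.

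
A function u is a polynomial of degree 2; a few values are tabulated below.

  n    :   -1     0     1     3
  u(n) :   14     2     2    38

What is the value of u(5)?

Write u(n) = an² + bn + c; the 4 given values yield a linear system in the 3 coefficients.
Solving, u(n) = 6n² - 6n + 2.
Then u(5) = 122.

122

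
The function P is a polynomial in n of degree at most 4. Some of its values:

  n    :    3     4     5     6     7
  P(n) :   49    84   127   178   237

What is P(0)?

First differences: 35, 43, 51, 59. Second differences: 8, 8, 8.
Level-2 differences are constant, so P has degree 2.
Fitting a degree-2 polynomial gives P(n) = 4n² + 7n - 8.
The constant term is P(0) = -8.

-8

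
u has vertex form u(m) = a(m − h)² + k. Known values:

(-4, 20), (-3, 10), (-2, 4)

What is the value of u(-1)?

2

First differences -10, -6; second difference 4 = 2a, so a = 2.
Expanding, the m-coefficient is −2ah = -4h; matching it to the data gives h = -1, and then k = 2.
So u(m) = 2(m + 1)² + 2.
u(-1) = 2·0² + 2 = 2.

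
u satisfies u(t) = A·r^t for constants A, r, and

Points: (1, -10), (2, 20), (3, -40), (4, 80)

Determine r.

-2

Consecutive ratio: 20/(-10) = -2, and -40/20 = -2, so r = -2.
Then A·(-2)^1 = -10 gives A = 5, and u(t) = 5·(-2)^t.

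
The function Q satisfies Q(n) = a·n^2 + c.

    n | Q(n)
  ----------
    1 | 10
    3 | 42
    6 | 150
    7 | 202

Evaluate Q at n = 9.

330

From Q(1) = 10 and Q(3) = 42: 1a + c = 10 and 9a + c = 42.
Subtracting: 8a = 32, so a = 4; then c = 10 − 4·1 = 6.
So Q(n) = 4n² + 6, and Q(9) = 330.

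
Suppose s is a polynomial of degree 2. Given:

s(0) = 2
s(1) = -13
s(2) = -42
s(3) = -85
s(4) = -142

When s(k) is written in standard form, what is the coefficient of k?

Write s(k) = ak² + bk + c; the 5 given values yield a linear system in the 3 coefficients.
Solving, s(k) = -7k² - 8k + 2.
The coefficient of k is -8.

-8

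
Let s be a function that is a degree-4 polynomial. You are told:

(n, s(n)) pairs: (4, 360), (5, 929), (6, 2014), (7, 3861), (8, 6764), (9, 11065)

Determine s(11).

First differences: 569, 1085, 1847, 2903, 4301. Second differences: 516, 762, 1056, 1398. Third differences: 246, 294, 342. Fourth differences: 48, 48.
Level-4 differences are constant, so s has degree 4.
Fitting a degree-4 polynomial gives s(n) = 2n^4 - 3n³ + n² + 5n + 4.
Then s(11) = 25469.

25469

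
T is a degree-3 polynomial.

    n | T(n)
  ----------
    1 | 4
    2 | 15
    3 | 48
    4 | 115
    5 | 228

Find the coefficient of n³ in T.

2

Write T(n) = an³ + bn² + cn + d; the 5 given values yield a linear system in the 4 coefficients.
Solving, T(n) = 2n³ - n² + 3.
The coefficient of n³ is 2.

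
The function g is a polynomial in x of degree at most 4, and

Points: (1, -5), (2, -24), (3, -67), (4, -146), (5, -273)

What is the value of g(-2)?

First differences: -19, -43, -79, -127. Second differences: -24, -36, -48. Third differences: -12, -12.
Level-3 differences are constant, so g has degree 3.
Fitting a degree-3 polynomial gives g(x) = -2x³ - 5x + 2.
Then g(-2) = 28.

28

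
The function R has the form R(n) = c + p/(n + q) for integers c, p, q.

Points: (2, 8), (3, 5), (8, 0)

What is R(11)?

(R(n) − c)(n + q) = p for each data point; the three points give a linear system in c and q, then p follows.
Solving: c = -4, q = 1, p = 36, so R(n) = -4 + 36/(n + 1).
Then R(11) = -4 + 36/12 = -1.

-1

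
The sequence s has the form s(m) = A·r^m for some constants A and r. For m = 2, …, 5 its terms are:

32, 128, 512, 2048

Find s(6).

8192

Consecutive ratio: 128/32 = 4, and 512/128 = 4, so r = 4.
Then A·4^2 = 32 gives A = 2, and s(m) = 2·4^m.
s(6) = 2·4^6 = 8192.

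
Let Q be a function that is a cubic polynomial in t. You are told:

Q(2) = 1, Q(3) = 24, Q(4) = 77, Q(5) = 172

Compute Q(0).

Write Q(t) = at³ + bt² + ct + d; the 4 given values yield a linear system in the 4 coefficients.
Solving, Q(t) = 2t³ - 3t² - 3.
Then Q(0) = -3.

-3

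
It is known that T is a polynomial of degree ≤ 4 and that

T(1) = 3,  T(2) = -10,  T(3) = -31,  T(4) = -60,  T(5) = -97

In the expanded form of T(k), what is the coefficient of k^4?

0

Write T(k) = ak^4 + bk³ + ck² + dk + e; the 5 given values yield a linear system in the 5 coefficients.
Solving, the top 2 coefficients vanish, and T(k) = -4k² - k + 8.
The coefficient of k^4 is 0.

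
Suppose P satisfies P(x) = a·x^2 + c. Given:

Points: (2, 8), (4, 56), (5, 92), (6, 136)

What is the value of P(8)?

248

From P(2) = 8 and P(4) = 56: 4a + c = 8 and 16a + c = 56.
Subtracting: 12a = 48, so a = 4; then c = 8 − 4·4 = -8.
So P(x) = 4x² − 8, and P(8) = 248.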